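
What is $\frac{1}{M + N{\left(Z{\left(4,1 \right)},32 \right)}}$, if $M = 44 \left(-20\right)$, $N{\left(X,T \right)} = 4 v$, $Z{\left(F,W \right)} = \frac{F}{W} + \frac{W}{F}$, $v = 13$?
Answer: $- \frac{1}{828} \approx -0.0012077$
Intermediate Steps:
$N{\left(X,T \right)} = 52$ ($N{\left(X,T \right)} = 4 \cdot 13 = 52$)
$M = -880$
$\frac{1}{M + N{\left(Z{\left(4,1 \right)},32 \right)}} = \frac{1}{-880 + 52} = \frac{1}{-828} = - \frac{1}{828}$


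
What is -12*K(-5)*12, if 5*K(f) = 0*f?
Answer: 0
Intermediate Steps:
K(f) = 0 (K(f) = (0*f)/5 = (⅕)*0 = 0)
-12*K(-5)*12 = -12*0*12 = 0*12 = 0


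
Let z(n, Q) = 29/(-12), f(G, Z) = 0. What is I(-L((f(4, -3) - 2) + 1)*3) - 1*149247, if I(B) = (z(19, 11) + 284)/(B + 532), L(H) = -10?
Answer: -1006518389/6744 ≈ -1.4925e+5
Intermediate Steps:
z(n, Q) = -29/12 (z(n, Q) = 29*(-1/12) = -29/12)
I(B) = 3379/(12*(532 + B)) (I(B) = (-29/12 + 284)/(B + 532) = 3379/(12*(532 + B)))
I(-L((f(4, -3) - 2) + 1)*3) - 1*149247 = 3379/(12*(532 - (-10)*3)) - 1*149247 = 3379/(12*(532 - 1*(-30))) - 149247 = 3379/(12*(532 + 30)) - 149247 = (3379/12)/562 - 149247 = (3379/12)*(1/562) - 149247 = 3379/6744 - 149247 = -1006518389/6744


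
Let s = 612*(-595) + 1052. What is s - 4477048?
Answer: -4840136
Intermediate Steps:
s = -363088 (s = -364140 + 1052 = -363088)
s - 4477048 = -363088 - 4477048 = -4840136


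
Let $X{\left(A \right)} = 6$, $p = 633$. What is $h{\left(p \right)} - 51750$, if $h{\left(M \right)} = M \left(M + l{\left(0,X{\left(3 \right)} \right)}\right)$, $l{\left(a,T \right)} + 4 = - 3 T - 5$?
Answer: $331848$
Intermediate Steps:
$l{\left(a,T \right)} = -9 - 3 T$ ($l{\left(a,T \right)} = -4 - \left(5 + 3 T\right) = -9 - 3 T$)
$h{\left(M \right)} = M \left(-27 + M\right)$ ($h{\left(M \right)} = M \left(M - 27\right) = M \left(-27 + M\right)$)
$h{\left(p \right)} - 51750 = 633 \left(-27 + 633\right) - 51750 = 633 \cdot 606 - 51750 = 383598 - 51750 = 331848$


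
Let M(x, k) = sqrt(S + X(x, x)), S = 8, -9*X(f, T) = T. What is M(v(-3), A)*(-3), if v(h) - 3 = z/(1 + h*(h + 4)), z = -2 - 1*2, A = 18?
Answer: -sqrt(67) ≈ -8.1853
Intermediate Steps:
X(f, T) = -T/9
z = -4 (z = -2 - 2 = -4)
v(h) = 3 - 4/(1 + h*(4 + h)) (v(h) = 3 - 4/(1 + h*(h + 4)) = 3 - 4/(1 + h*(4 + h)))
M(x, k) = sqrt(8 - x/9)
M(v(-3), A)*(-3) = (sqrt(72 - (-1 + 3*(-3)**2 + 12*(-3))/(1 + (-3)**2 + 4*(-3)))/3)*(-3) = (sqrt(72 - (-1 + 3*9 - 36)/(1 + 9 - 12))/3)*(-3) = (sqrt(72 - (-1 + 27 - 36)/(-2))/3)*(-3) = (sqrt(72 - (-1)*(-10)/2)/3)*(-3) = (sqrt(72 - 1*5)/3)*(-3) = (sqrt(72 - 5)/3)*(-3) = (sqrt(67)/3)*(-3) = -sqrt(67)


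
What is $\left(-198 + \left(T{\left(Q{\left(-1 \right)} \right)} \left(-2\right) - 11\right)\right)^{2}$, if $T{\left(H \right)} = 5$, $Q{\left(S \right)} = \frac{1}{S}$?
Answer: $47961$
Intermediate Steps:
$\left(-198 + \left(T{\left(Q{\left(-1 \right)} \right)} \left(-2\right) - 11\right)\right)^{2} = \left(-198 + \left(5 \left(-2\right) - 11\right)\right)^{2} = \left(-198 - 21\right)^{2} = \left(-219\right)^{2} = 47961$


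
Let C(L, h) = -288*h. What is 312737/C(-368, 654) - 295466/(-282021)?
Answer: -10848929815/17706406464 ≈ -0.61271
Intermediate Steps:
312737/C(-368, 654) - 295466/(-282021) = 312737/((-288*654)) - 295466/(-282021) = 312737/(-188352) - 295466*(-1/282021) = 312737*(-1/188352) + 295466/282021 = -312737/188352 + 295466/282021 = -10848929815/17706406464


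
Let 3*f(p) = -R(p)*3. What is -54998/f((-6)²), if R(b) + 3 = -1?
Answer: -27499/2 ≈ -13750.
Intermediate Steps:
R(b) = -4 (R(b) = -3 - 1 = -4)
f(p) = 4 (f(p) = (-1*(-4)*3)/3 = (4*3)/3 = (⅓)*12 = 4)
-54998/f((-6)²) = -54998/4 = -54998*¼ = -27499/2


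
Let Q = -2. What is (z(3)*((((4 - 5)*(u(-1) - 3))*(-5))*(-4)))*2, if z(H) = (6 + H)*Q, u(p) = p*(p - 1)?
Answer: -720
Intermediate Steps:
u(p) = p*(-1 + p)
z(H) = -12 - 2*H (z(H) = (6 + H)*(-2) = -12 - 2*H)
(z(3)*((((4 - 5)*(u(-1) - 3))*(-5))*(-4)))*2 = ((-12 - 2*3)*((((4 - 5)*(-(-1 - 1) - 3))*(-5))*(-4)))*2 = ((-12 - 6)*((-(-1*(-2) - 3)*(-5))*(-4)))*2 = -18*-(2 - 3)*(-5)*(-4)*2 = -18*-1*(-1)*(-5)*(-4)*2 = -18*1*(-5)*(-4)*2 = -(-90)*(-4)*2 = -18*20*2 = -360*2 = -720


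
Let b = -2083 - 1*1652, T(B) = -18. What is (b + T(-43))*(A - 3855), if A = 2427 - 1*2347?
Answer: 14167575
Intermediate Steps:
b = -3735 (b = -2083 - 1652 = -3735)
A = 80 (A = 2427 - 2347 = 80)
(b + T(-43))*(A - 3855) = (-3735 - 18)*(80 - 3855) = -3753*(-3775) = 14167575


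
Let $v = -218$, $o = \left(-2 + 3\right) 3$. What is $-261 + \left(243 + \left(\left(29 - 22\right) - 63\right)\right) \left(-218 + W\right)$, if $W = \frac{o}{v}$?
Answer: $- \frac{8944447}{218} \approx -41030.0$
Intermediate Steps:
$o = 3$ ($o = 1 \cdot 3 = 3$)
$W = - \frac{3}{218}$ ($W = \frac{3}{-218} = 3 \left(- \frac{1}{218}\right) = - \frac{3}{218} \approx -0.013761$)
$-261 + \left(243 + \left(\left(29 - 22\right) - 63\right)\right) \left(-218 + W\right) = -261 + \left(243 + \left(\left(29 - 22\right) - 63\right)\right) \left(-218 - \frac{3}{218}\right) = -261 + \left(243 + \left(7 - 63\right)\right) \left(- \frac{47527}{218}\right) = -261 + \left(243 - 56\right) \left(- \frac{47527}{218}\right) = -261 + 187 \left(- \frac{47527}{218}\right) = -261 - \frac{8887549}{218} = - \frac{8944447}{218}$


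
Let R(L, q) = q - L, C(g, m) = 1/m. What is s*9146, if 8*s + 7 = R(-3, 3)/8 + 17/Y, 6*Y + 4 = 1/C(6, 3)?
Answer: -1980109/16 ≈ -1.2376e+5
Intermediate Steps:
C(g, m) = 1/m
Y = -⅙ (Y = -⅔ + 1/(6*(1/3)) = -⅔ + 1/(6*(⅓)) = -⅔ + (⅙)*3 = -⅔ + ½ = -⅙ ≈ -0.16667)
s = -433/32 (s = -7/8 + ((3 - 1*(-3))/8 + 17/(-⅙))/8 = -7/8 + ((3 + 3)*(⅛) + 17*(-6))/8 = -7/8 + (6*(⅛) - 102)/8 = -7/8 + (¾ - 102)/8 = -7/8 + (⅛)*(-405/4) = -7/8 - 405/32 = -433/32 ≈ -13.531)
s*9146 = -433/32*9146 = -1980109/16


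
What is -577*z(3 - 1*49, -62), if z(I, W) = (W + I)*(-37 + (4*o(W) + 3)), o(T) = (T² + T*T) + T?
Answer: 1898768520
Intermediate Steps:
o(T) = T + 2*T² (o(T) = (T² + T²) + T = 2*T² + T = T + 2*T²)
z(I, W) = (-34 + 4*W*(1 + 2*W))*(I + W) (z(I, W) = (W + I)*(-37 + (4*(W*(1 + 2*W)) + 3)) = (I + W)*(-37 + (4*W*(1 + 2*W) + 3)) = (I + W)*(-37 + (3 + 4*W*(1 + 2*W))) = (I + W)*(-34 + 4*W*(1 + 2*W)) = (-34 + 4*W*(1 + 2*W))*(I + W))
-577*z(3 - 1*49, -62) = -577*(-34*(3 - 1*49) - 34*(-62) + 4*(-62)²*(1 + 2*(-62)) + 4*(3 - 1*49)*(-62)*(1 + 2*(-62))) = -577*(-34*(3 - 49) + 2108 + 4*3844*(1 - 124) + 4*(3 - 49)*(-62)*(1 - 124)) = -577*(-34*(-46) + 2108 + 4*3844*(-123) + 4*(-46)*(-62)*(-123)) = -577*(1564 + 2108 - 1891248 - 1403184) = -577*(-3290760) = 1898768520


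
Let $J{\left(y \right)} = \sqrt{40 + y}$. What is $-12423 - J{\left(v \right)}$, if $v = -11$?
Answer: $-12423 - \sqrt{29} \approx -12428.0$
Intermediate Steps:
$-12423 - J{\left(v \right)} = -12423 - \sqrt{40 - 11} = -12423 - \sqrt{29}$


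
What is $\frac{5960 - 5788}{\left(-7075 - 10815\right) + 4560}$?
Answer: $- \frac{2}{155} \approx -0.012903$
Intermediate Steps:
$\frac{5960 - 5788}{\left(-7075 - 10815\right) + 4560} = \frac{172}{-17890 + 4560} = \frac{172}{-13330} = 172 \left(- \frac{1}{13330}\right) = - \frac{2}{155}$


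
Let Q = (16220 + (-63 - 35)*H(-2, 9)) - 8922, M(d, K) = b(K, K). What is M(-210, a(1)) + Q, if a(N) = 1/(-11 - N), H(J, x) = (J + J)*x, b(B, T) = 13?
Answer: 10839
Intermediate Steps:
H(J, x) = 2*J*x (H(J, x) = (2*J)*x = 2*J*x)
M(d, K) = 13
Q = 10826 (Q = (16220 + (-63 - 35)*(2*(-2)*9)) - 8922 = (16220 - 98*(-36)) - 8922 = (16220 + 3528) - 8922 = 19748 - 8922 = 10826)
M(-210, a(1)) + Q = 13 + 10826 = 10839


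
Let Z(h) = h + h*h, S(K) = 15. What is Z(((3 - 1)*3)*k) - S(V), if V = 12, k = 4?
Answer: 585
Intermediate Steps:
Z(h) = h + h**2
Z(((3 - 1)*3)*k) - S(V) = (((3 - 1)*3)*4)*(1 + ((3 - 1)*3)*4) - 1*15 = ((2*3)*4)*(1 + (2*3)*4) - 15 = (6*4)*(1 + 6*4) - 15 = 24*(1 + 24) - 15 = 24*25 - 15 = 600 - 15 = 585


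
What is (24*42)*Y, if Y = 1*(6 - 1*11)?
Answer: -5040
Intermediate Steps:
Y = -5 (Y = 1*(6 - 11) = 1*(-5) = -5)
(24*42)*Y = (24*42)*(-5) = 1008*(-5) = -5040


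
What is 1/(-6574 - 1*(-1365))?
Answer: -1/5209 ≈ -0.00019198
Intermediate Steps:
1/(-6574 - 1*(-1365)) = 1/(-6574 + 1365) = 1/(-5209) = -1/5209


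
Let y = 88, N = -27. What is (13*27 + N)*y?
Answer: 28512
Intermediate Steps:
(13*27 + N)*y = (13*27 - 27)*88 = (351 - 27)*88 = 324*88 = 28512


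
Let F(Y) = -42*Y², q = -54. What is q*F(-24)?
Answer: 1306368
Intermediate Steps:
q*F(-24) = -(-2268)*(-24)² = -(-2268)*576 = -54*(-24192) = 1306368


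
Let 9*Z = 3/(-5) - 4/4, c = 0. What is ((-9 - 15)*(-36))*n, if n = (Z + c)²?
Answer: 2048/75 ≈ 27.307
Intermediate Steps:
Z = -8/45 (Z = (3/(-5) - 4/4)/9 = (3*(-⅕) - 4*¼)/9 = (-⅗ - 1)/9 = (⅑)*(-8/5) = -8/45 ≈ -0.17778)
n = 64/2025 (n = (-8/45 + 0)² = (-8/45)² = 64/2025 ≈ 0.031605)
((-9 - 15)*(-36))*n = ((-9 - 15)*(-36))*(64/2025) = -24*(-36)*(64/2025) = 864*(64/2025) = 2048/75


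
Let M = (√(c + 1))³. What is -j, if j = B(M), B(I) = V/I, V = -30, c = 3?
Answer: 15/4 ≈ 3.7500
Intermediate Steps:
M = 8 (M = (√(3 + 1))³ = (√4)³ = 2³ = 8)
B(I) = -30/I
j = -15/4 (j = -30/8 = -30*⅛ = -15/4 ≈ -3.7500)
-j = -1*(-15/4) = 15/4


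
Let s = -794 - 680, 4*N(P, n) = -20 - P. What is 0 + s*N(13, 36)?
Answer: 24321/2 ≈ 12161.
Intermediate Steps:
N(P, n) = -5 - P/4 (N(P, n) = (-20 - P)/4 = -5 - P/4)
s = -1474
0 + s*N(13, 36) = 0 - 1474*(-5 - 1/4*13) = 0 - 1474*(-5 - 13/4) = 0 - 1474*(-33/4) = 0 + 24321/2 = 24321/2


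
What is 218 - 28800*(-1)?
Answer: 29018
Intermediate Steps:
218 - 28800*(-1) = 218 - 450*(-64) = 218 + 28800 = 29018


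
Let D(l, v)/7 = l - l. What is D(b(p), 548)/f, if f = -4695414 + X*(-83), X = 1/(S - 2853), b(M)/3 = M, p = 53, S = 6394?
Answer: 0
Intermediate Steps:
b(M) = 3*M
X = 1/3541 (X = 1/(6394 - 2853) = 1/3541 ≈ 0.00028241)
D(l, v) = 0 (D(l, v) = 7*(l - l) = 7*0 = 0)
f = -16626461057/3541 (f = -4695414 + (1/3541)*(-83) = -4695414 - 83/3541 = -16626461057/3541 ≈ -4.6954e+6)
D(b(p), 548)/f = 0/(-16626461057/3541) = 0*(-3541/16626461057) = 0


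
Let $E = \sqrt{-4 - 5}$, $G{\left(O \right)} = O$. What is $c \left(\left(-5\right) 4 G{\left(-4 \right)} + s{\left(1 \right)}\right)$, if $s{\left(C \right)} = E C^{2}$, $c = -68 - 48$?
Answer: $-9280 - 348 i \approx -9280.0 - 348.0 i$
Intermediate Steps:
$c = -116$ ($c = -68 - 48 = -116$)
$E = 3 i$ ($E = \sqrt{-9} = 3 i \approx 3.0 i$)
$s{\left(C \right)} = 3 i C^{2}$
$c \left(\left(-5\right) 4 G{\left(-4 \right)} + s{\left(1 \right)}\right) = - 116 \left(\left(-5\right) 4 \left(-4\right) + 3 i 1^{2}\right) = - 116 \left(\left(-20\right) \left(-4\right) + 3 i 1\right) = - 116 \left(80 + 3 i\right) = -9280 - 348 i$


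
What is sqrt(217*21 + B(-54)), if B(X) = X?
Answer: sqrt(4503) ≈ 67.104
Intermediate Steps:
sqrt(217*21 + B(-54)) = sqrt(217*21 - 54) = sqrt(4557 - 54) = sqrt(4503)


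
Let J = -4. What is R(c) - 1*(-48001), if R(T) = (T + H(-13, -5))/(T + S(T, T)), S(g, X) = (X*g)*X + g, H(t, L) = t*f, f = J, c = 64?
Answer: 3147329597/65568 ≈ 48001.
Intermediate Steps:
f = -4
H(t, L) = -4*t (H(t, L) = t*(-4) = -4*t)
S(g, X) = g + g*X² (S(g, X) = g*X² + g = g + g*X²)
R(T) = (52 + T)/(T + T*(1 + T²)) (R(T) = (T - 4*(-13))/(T + T*(1 + T²)) = (T + 52)/(T + T*(1 + T²)) = (52 + T)/(T + T*(1 + T²)))
R(c) - 1*(-48001) = (52 + 64)/(64*(2 + 64²)) - 1*(-48001) = (1/64)*116/(2 + 4096) + 48001 = (1/64)*116/4098 + 48001 = (1/64)*(1/4098)*116 + 48001 = 29/65568 + 48001 = 3147329597/65568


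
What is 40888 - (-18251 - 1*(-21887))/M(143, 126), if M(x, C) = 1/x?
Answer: -479060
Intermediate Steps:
40888 - (-18251 - 1*(-21887))/M(143, 126) = 40888 - (-18251 - 1*(-21887))/(1/143) = 40888 - (-18251 + 21887)/1/143 = 40888 - 3636*143 = 40888 - 1*519948 = 40888 - 519948 = -479060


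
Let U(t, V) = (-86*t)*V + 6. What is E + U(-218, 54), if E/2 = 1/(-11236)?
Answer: 5687651963/5618 ≈ 1.0124e+6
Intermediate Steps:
U(t, V) = 6 - 86*V*t (U(t, V) = -86*V*t + 6 = 6 - 86*V*t)
E = -1/5618 (E = 2/(-11236) = 2*(-1/11236) = -1/5618 ≈ -0.00017800)
E + U(-218, 54) = -1/5618 + (6 - 86*54*(-218)) = -1/5618 + (6 + 1012392) = -1/5618 + 1012398 = 5687651963/5618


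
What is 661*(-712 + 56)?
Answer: -433616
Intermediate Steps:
661*(-712 + 56) = 661*(-656) = -433616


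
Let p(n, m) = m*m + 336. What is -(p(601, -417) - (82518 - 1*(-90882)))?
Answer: -825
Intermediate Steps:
p(n, m) = 336 + m**2 (p(n, m) = m**2 + 336 = 336 + m**2)
-(p(601, -417) - (82518 - 1*(-90882))) = -((336 + (-417)**2) - (82518 - 1*(-90882))) = -((336 + 173889) - (82518 + 90882)) = -(174225 - 1*173400) = -(174225 - 173400) = -1*825 = -825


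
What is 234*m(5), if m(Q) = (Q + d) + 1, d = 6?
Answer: 2808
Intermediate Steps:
m(Q) = 7 + Q (m(Q) = (Q + 6) + 1 = (6 + Q) + 1 = 7 + Q)
234*m(5) = 234*(7 + 5) = 234*12 = 2808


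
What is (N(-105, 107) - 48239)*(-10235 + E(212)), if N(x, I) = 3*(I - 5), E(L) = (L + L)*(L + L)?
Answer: -8126608753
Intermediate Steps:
E(L) = 4*L² (E(L) = (2*L)*(2*L) = 4*L²)
N(x, I) = -15 + 3*I (N(x, I) = 3*(-5 + I) = -15 + 3*I)
(N(-105, 107) - 48239)*(-10235 + E(212)) = ((-15 + 3*107) - 48239)*(-10235 + 4*212²) = ((-15 + 321) - 48239)*(-10235 + 4*44944) = (306 - 48239)*(-10235 + 179776) = -47933*169541 = -8126608753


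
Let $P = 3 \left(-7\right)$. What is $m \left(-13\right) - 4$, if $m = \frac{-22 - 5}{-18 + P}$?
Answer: $-13$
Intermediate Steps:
$P = -21$
$m = \frac{9}{13}$ ($m = \frac{-22 - 5}{-18 - 21} = - \frac{27}{-39} = \left(-27\right) \left(- \frac{1}{39}\right) = \frac{9}{13} \approx 0.69231$)
$m \left(-13\right) - 4 = \frac{9}{13} \left(-13\right) - 4 = -9 - 4 = -13$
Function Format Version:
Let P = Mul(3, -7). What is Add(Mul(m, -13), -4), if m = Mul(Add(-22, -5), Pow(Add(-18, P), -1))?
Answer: -13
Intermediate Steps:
P = -21
m = Rational(9, 13) (m = Mul(Add(-22, -5), Pow(Add(-18, -21), -1)) = Mul(-27, Pow(-39, -1)) = Mul(-27, Rational(-1, 39)) = Rational(9, 13) ≈ 0.69231)
Add(Mul(m, -13), -4) = Add(Mul(Rational(9, 13), -13), -4) = Add(-9, -4) = -13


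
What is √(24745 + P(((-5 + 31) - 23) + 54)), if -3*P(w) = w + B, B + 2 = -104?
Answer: 14*√1137/3 ≈ 157.36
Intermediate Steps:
B = -106 (B = -2 - 104 = -106)
P(w) = 106/3 - w/3 (P(w) = -(w - 106)/3 = -(-106 + w)/3 = 106/3 - w/3)
√(24745 + P(((-5 + 31) - 23) + 54)) = √(24745 + (106/3 - (((-5 + 31) - 23) + 54)/3)) = √(24745 + (106/3 - ((26 - 23) + 54)/3)) = √(24745 + (106/3 - (3 + 54)/3)) = √(24745 + (106/3 - ⅓*57)) = √(24745 + (106/3 - 19)) = √(24745 + 49/3) = √(74284/3) = 14*√1137/3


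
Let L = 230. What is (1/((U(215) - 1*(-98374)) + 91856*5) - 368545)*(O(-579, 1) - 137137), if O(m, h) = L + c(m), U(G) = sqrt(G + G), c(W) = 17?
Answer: 871604341361065147680/17276554627 + 7605*sqrt(430)/17276554627 ≈ 5.0450e+10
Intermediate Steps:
U(G) = sqrt(2)*sqrt(G) (U(G) = sqrt(2*G) = sqrt(2)*sqrt(G))
O(m, h) = 247 (O(m, h) = 230 + 17 = 247)
(1/((U(215) - 1*(-98374)) + 91856*5) - 368545)*(O(-579, 1) - 137137) = (1/((sqrt(2)*sqrt(215) - 1*(-98374)) + 91856*5) - 368545)*(247 - 137137) = (1/((sqrt(430) + 98374) + 459280) - 368545)*(-136890) = (1/((98374 + sqrt(430)) + 459280) - 368545)*(-136890) = (1/(557654 + sqrt(430)) - 368545)*(-136890) = (-368545 + 1/(557654 + sqrt(430)))*(-136890) = 50450125050 - 136890/(557654 + sqrt(430))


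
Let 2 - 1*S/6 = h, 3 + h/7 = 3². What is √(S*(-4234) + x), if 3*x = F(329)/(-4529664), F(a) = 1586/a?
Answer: 11*√18213799052937583347/46570608 ≈ 1008.0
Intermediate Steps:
h = 42 (h = -21 + 7*3² = -21 + 7*9 = -21 + 63 = 42)
S = -240 (S = 12 - 6*42 = 12 - 252 = -240)
x = -793/2235389184 (x = ((1586/329)/(-4529664))/3 = ((1586*(1/329))*(-1/4529664))/3 = ((1586/329)*(-1/4529664))/3 = (⅓)*(-793/745129728) = -793/2235389184 ≈ -3.5475e-7)
√(S*(-4234) + x) = √(-240*(-4234) - 793/2235389184) = √(1016160 - 793/2235389184) = √(2271513073212647/2235389184) = 11*√18213799052937583347/46570608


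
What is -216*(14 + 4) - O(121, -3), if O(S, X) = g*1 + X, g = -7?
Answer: -3878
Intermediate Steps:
O(S, X) = -7 + X (O(S, X) = -7*1 + X = -7 + X)
-216*(14 + 4) - O(121, -3) = -216*(14 + 4) - (-7 - 3) = -216*18 - 1*(-10) = -3888 + 10 = -3878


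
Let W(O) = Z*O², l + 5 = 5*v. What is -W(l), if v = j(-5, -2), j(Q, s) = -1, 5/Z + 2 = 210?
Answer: -125/52 ≈ -2.4038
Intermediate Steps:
Z = 5/208 (Z = 5/(-2 + 210) = 5/208 ≈ 0.024038)
v = -1
l = -10 (l = -5 + 5*(-1) = -5 - 5 = -10)
W(O) = 5*O²/208
-W(l) = -5*(-10)²/208 = -5*100/208 = -1*125/52 = -125/52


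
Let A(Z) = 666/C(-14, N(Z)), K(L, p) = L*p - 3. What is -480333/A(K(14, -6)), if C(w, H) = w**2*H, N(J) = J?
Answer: 455035462/37 ≈ 1.2298e+7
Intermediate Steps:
K(L, p) = -3 + L*p
C(w, H) = H*w**2
A(Z) = 333/(98*Z) (A(Z) = 666/((Z*(-14)**2)) = 666/((Z*196)) = 666/((196*Z)) = 666*(1/(196*Z)) = 333/(98*Z))
-480333/A(K(14, -6)) = -480333/(333/(98*(-3 + 14*(-6)))) = -480333/(333/(98*(-3 - 84))) = -480333/((333/98)/(-87)) = -480333/((333/98)*(-1/87)) = -480333/(-111/2842) = -480333*(-2842/111) = 455035462/37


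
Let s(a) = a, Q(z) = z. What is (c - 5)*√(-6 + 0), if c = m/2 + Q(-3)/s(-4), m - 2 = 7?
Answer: I*√6/4 ≈ 0.61237*I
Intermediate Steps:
m = 9 (m = 2 + 7 = 9)
c = 21/4 (c = 9/2 - 3/(-4) = 9*(½) - 3*(-¼) = 9/2 + ¾ = 21/4 ≈ 5.2500)
(c - 5)*√(-6 + 0) = (21/4 - 5)*√(-6 + 0) = √(-6)/4 = (I*√6)/4 = I*√6/4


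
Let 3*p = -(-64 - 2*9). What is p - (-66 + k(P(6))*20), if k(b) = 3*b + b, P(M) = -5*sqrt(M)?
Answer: 280/3 + 400*sqrt(6) ≈ 1073.1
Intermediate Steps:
k(b) = 4*b
p = 82/3 (p = (-(-64 - 2*9))/3 = (-(-64 - 18))/3 = (-1*(-82))/3 = (1/3)*82 = 82/3 ≈ 27.333)
p - (-66 + k(P(6))*20) = 82/3 - (-66 + (4*(-5*sqrt(6)))*20) = 82/3 - (-66 - 20*sqrt(6)*20) = 82/3 - (-66 - 400*sqrt(6)) = 82/3 + (66 + 400*sqrt(6)) = 280/3 + 400*sqrt(6)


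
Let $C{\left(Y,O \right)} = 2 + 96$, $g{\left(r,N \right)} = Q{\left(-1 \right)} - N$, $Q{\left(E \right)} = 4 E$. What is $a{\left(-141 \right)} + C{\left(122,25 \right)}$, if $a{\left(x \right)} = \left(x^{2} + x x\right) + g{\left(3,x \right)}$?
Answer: $39997$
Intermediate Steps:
$g{\left(r,N \right)} = -4 - N$ ($g{\left(r,N \right)} = 4 \left(-1\right) - N = -4 - N$)
$C{\left(Y,O \right)} = 98$
$a{\left(x \right)} = -4 - x + 2 x^{2}$ ($a{\left(x \right)} = \left(x^{2} + x x\right) - \left(4 + x\right) = \left(x^{2} + x^{2}\right) - \left(4 + x\right) = 2 x^{2} - \left(4 + x\right) = -4 - x + 2 x^{2}$)
$a{\left(-141 \right)} + C{\left(122,25 \right)} = \left(-4 - -141 + 2 \left(-141\right)^{2}\right) + 98 = \left(-4 + 141 + 2 \cdot 19881\right) + 98 = \left(-4 + 141 + 39762\right) + 98 = 39899 + 98 = 39997$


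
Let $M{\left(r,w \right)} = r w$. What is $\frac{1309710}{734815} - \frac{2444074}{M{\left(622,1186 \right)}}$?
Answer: $- \frac{82977964699}{54206714698} \approx -1.5308$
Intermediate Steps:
$\frac{1309710}{734815} - \frac{2444074}{M{\left(622,1186 \right)}} = \frac{1309710}{734815} - \frac{2444074}{622 \cdot 1186} = 1309710 \cdot \frac{1}{734815} - \frac{2444074}{737692} = \frac{261942}{146963} - \frac{1222037}{368846} = - \frac{82977964699}{54206714698}$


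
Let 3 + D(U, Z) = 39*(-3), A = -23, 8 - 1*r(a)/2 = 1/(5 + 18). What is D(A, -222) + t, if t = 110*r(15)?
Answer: 37500/23 ≈ 1630.4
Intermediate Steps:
r(a) = 366/23 (r(a) = 16 - 2/(5 + 18) = 16 - 2/23 = 366/23)
D(U, Z) = -120 (D(U, Z) = -3 + 39*(-3) = -3 - 117 = -120)
t = 40260/23 (t = 110*(366/23) = 40260/23 ≈ 1750.4)
D(A, -222) + t = -120 + 40260/23 = 37500/23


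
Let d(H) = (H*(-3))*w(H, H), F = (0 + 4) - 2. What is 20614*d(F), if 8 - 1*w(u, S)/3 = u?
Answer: -2226312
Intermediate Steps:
w(u, S) = 24 - 3*u
F = 2 (F = 4 - 2 = 2)
d(H) = -3*H*(24 - 3*H) (d(H) = (H*(-3))*(24 - 3*H) = (-3*H)*(24 - 3*H) = -3*H*(24 - 3*H))
20614*d(F) = 20614*(9*2*(-8 + 2)) = 20614*(9*2*(-6)) = 20614*(-108) = -2226312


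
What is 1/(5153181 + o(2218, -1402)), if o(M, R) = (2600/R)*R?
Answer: 1/5155781 ≈ 1.9396e-7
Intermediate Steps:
o(M, R) = 2600
1/(5153181 + o(2218, -1402)) = 1/(5153181 + 2600) = 1/5155781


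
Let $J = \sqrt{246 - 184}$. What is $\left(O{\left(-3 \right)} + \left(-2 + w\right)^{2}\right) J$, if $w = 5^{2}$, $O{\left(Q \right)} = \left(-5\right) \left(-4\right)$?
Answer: $549 \sqrt{62} \approx 4322.8$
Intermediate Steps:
$O{\left(Q \right)} = 20$
$w = 25$
$J = \sqrt{62} \approx 7.874$
$\left(O{\left(-3 \right)} + \left(-2 + w\right)^{2}\right) J = \left(20 + \left(-2 + 25\right)^{2}\right) \sqrt{62} = \left(20 + 23^{2}\right) \sqrt{62} = \left(20 + 529\right) \sqrt{62} = 549 \sqrt{62}$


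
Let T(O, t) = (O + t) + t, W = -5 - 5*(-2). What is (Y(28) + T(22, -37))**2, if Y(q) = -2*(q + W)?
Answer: 13924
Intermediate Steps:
W = 5 (W = -5 + 10 = 5)
T(O, t) = O + 2*t
Y(q) = -10 - 2*q (Y(q) = -2*(q + 5) = -2*(5 + q) = -10 - 2*q)
(Y(28) + T(22, -37))**2 = ((-10 - 2*28) + (22 + 2*(-37)))**2 = ((-10 - 56) + (22 - 74))**2 = (-66 - 52)**2 = (-118)**2 = 13924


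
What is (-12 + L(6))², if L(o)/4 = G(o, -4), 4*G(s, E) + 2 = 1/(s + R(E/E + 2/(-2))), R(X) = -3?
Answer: 1681/9 ≈ 186.78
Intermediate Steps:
G(s, E) = -½ + 1/(4*(-3 + s)) (G(s, E) = -½ + 1/(4*(s - 3)) = -½ + 1/(4*(-3 + s)))
L(o) = (7 - 2*o)/(-3 + o) (L(o) = 4*((7 - 2*o)/(4*(-3 + o))) = (7 - 2*o)/(-3 + o))
(-12 + L(6))² = (-12 + (7 - 2*6)/(-3 + 6))² = (-12 + (7 - 12)/3)² = (-12 + (⅓)*(-5))² = (-12 - 5/3)² = (-41/3)² = 1681/9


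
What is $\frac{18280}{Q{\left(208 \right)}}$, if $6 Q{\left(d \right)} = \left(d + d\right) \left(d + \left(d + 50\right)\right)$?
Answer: $\frac{6855}{12116} \approx 0.56578$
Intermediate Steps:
$Q{\left(d \right)} = \frac{d \left(50 + 2 d\right)}{3}$ ($Q{\left(d \right)} = \frac{\left(d + d\right) \left(d + \left(d + 50\right)\right)}{6} = \frac{2 d \left(d + \left(50 + d\right)\right)}{6} = \frac{2 d \left(50 + 2 d\right)}{6} = \frac{d \left(50 + 2 d\right)}{3}$)
$\frac{18280}{Q{\left(208 \right)}} = \frac{18280}{\frac{2}{3} \cdot 208 \left(25 + 208\right)} = \frac{18280}{\frac{2}{3} \cdot 208 \cdot 233} = \frac{18280}{\frac{96928}{3}} = 18280 \cdot \frac{3}{96928} = \frac{6855}{12116}$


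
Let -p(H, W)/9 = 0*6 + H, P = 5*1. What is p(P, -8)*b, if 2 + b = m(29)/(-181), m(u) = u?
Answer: 17595/181 ≈ 97.210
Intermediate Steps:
P = 5
p(H, W) = -9*H (p(H, W) = -9*(0*6 + H) = -9*(0 + H) = -9*H)
b = -391/181 (b = -2 + 29/(-181) = -2 + 29*(-1/181) = -2 - 29/181 = -391/181 ≈ -2.1602)
p(P, -8)*b = -9*5*(-391/181) = -45*(-391/181) = 17595/181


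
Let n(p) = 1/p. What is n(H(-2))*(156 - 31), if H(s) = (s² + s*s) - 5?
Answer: 125/3 ≈ 41.667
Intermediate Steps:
H(s) = -5 + 2*s² (H(s) = (s² + s²) - 5 = 2*s² - 5 = -5 + 2*s²)
n(H(-2))*(156 - 31) = (156 - 31)/(-5 + 2*(-2)²) = 125/(-5 + 2*4) = 125/(-5 + 8) = 125/3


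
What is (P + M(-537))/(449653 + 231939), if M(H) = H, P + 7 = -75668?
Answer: -19053/170398 ≈ -0.11181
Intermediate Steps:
P = -75675 (P = -7 - 75668 = -75675)
(P + M(-537))/(449653 + 231939) = (-75675 - 537)/(449653 + 231939) = -76212/681592 = -76212*1/681592 = -19053/170398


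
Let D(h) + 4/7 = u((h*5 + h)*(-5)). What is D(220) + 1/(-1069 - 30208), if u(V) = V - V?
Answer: -125115/218939 ≈ -0.57146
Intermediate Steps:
u(V) = 0
D(h) = -4/7 (D(h) = -4/7 + 0 = -4/7)
D(220) + 1/(-1069 - 30208) = -4/7 + 1/(-1069 - 30208) = -4/7 + 1/(-31277) = -4/7 - 1/31277 = -125115/218939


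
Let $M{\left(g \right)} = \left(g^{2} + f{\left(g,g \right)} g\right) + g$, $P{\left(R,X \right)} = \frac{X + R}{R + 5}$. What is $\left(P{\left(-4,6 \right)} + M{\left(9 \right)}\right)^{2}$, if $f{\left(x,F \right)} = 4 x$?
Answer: $173056$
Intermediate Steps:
$P{\left(R,X \right)} = \frac{R + X}{5 + R}$
$M{\left(g \right)} = g + 5 g^{2}$ ($M{\left(g \right)} = \left(g^{2} + 4 g g\right) + g = \left(g^{2} + 4 g^{2}\right) + g = 5 g^{2} + g = g + 5 g^{2}$)
$\left(P{\left(-4,6 \right)} + M{\left(9 \right)}\right)^{2} = \left(\frac{-4 + 6}{5 - 4} + 9 \left(1 + 5 \cdot 9\right)\right)^{2} = \left(1^{-1} \cdot 2 + 9 \left(1 + 45\right)\right)^{2} = \left(1 \cdot 2 + 9 \cdot 46\right)^{2} = \left(2 + 414\right)^{2} = 416^{2} = 173056$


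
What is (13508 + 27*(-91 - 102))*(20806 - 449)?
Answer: 168902029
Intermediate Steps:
(13508 + 27*(-91 - 102))*(20806 - 449) = (13508 + 27*(-193))*20357 = (13508 - 5211)*20357 = 8297*20357 = 168902029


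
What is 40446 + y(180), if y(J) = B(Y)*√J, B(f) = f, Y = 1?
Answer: 40446 + 6*√5 ≈ 40459.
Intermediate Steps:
y(J) = √J (y(J) = 1*√J = √J)
40446 + y(180) = 40446 + √180 = 40446 + 6*√5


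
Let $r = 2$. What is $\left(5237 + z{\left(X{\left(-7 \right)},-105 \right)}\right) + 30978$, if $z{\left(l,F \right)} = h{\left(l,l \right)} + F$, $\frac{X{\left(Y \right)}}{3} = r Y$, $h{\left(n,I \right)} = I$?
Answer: $36068$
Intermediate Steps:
$X{\left(Y \right)} = 6 Y$ ($X{\left(Y \right)} = 3 \cdot 2 Y = 6 Y$)
$z{\left(l,F \right)} = F + l$ ($z{\left(l,F \right)} = l + F = F + l$)
$\left(5237 + z{\left(X{\left(-7 \right)},-105 \right)}\right) + 30978 = \left(5237 + \left(-105 + 6 \left(-7\right)\right)\right) + 30978 = \left(5237 - 147\right) + 30978 = 5090 + 30978 = 36068$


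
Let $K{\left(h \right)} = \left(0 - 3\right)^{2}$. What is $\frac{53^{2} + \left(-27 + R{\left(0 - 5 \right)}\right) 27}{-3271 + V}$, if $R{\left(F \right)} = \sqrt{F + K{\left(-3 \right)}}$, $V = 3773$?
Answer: $\frac{1067}{251} \approx 4.251$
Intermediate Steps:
$K{\left(h \right)} = 9$ ($K{\left(h \right)} = \left(-3\right)^{2} = 9$)
$R{\left(F \right)} = \sqrt{9 + F}$ ($R{\left(F \right)} = \sqrt{F + 9} = \sqrt{9 + F}$)
$\frac{53^{2} + \left(-27 + R{\left(0 - 5 \right)}\right) 27}{-3271 + V} = \frac{53^{2} + \left(-27 + \sqrt{9 + \left(0 - 5\right)}\right) 27}{-3271 + 3773} = \frac{2809 + \left(-27 + \sqrt{9 + \left(0 - 5\right)}\right) 27}{502} = \left(2809 + \left(-27 + \sqrt{9 - 5}\right) 27\right) \frac{1}{502} = \left(2809 + \left(-27 + \sqrt{4}\right) 27\right) \frac{1}{502} = \left(2809 + \left(-27 + 2\right) 27\right) \frac{1}{502} = \left(2809 - 675\right) \frac{1}{502} = 2134 \cdot \frac{1}{502} = \frac{1067}{251}$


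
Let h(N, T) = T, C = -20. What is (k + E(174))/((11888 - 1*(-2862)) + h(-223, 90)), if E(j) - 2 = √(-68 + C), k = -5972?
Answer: -597/1484 + I*√22/7420 ≈ -0.40229 + 0.00063213*I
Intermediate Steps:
E(j) = 2 + 2*I*√22 (E(j) = 2 + √(-68 - 20) = 2 + √(-88) = 2 + 2*I*√22)
(k + E(174))/((11888 - 1*(-2862)) + h(-223, 90)) = (-5972 + (2 + 2*I*√22))/((11888 - 1*(-2862)) + 90) = (-5970 + 2*I*√22)/((11888 + 2862) + 90) = (-5970 + 2*I*√22)/(14750 + 90) = (-5970 + 2*I*√22)/14840 = (-5970 + 2*I*√22)*(1/14840) = -597/1484 + I*√22/7420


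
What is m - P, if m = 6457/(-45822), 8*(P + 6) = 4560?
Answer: -25850065/45822 ≈ -564.14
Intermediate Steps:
P = 564 (P = -6 + (1/8)*4560 = -6 + 570 = 564)
m = -6457/45822 (m = 6457*(-1/45822) = -6457/45822 ≈ -0.14091)
m - P = -6457/45822 - 1*564 = -6457/45822 - 564 = -25850065/45822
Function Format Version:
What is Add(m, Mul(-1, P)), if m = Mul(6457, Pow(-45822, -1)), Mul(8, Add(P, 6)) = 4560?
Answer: Rational(-25850065, 45822) ≈ -564.14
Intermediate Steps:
P = 564 (P = Add(-6, Mul(Rational(1, 8), 4560)) = Add(-6, 570) = 564)
m = Rational(-6457, 45822) (m = Mul(6457, Rational(-1, 45822)) = Rational(-6457, 45822) ≈ -0.14091)
Add(m, Mul(-1, P)) = Add(Rational(-6457, 45822), Mul(-1, 564)) = Add(Rational(-6457, 45822), -564) = Rational(-25850065, 45822)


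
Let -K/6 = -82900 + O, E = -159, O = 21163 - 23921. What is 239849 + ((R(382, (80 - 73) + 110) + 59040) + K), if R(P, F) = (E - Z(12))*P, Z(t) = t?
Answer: 747515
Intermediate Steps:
O = -2758
R(P, F) = -171*P (R(P, F) = (-159 - 1*12)*P = (-159 - 12)*P = -171*P)
K = 513948 (K = -6*(-82900 - 2758) = -6*(-85658) = 513948)
239849 + ((R(382, (80 - 73) + 110) + 59040) + K) = 239849 + ((-171*382 + 59040) + 513948) = 239849 + ((-65322 + 59040) + 513948) = 239849 + (-6282 + 513948) = 239849 + 507666 = 747515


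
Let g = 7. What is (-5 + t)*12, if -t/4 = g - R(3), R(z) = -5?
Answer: -636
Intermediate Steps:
t = -48 (t = -4*(7 - 1*(-5)) = -4*(7 + 5) = -4*12 = -48)
(-5 + t)*12 = (-5 - 48)*12 = -53*12 = -636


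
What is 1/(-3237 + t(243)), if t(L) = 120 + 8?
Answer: -1/3109 ≈ -0.00032165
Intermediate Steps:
t(L) = 128
1/(-3237 + t(243)) = 1/(-3237 + 128) = 1/(-3109) = -1/3109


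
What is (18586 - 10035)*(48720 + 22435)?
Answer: 608446405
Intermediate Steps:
(18586 - 10035)*(48720 + 22435) = 8551*71155 = 608446405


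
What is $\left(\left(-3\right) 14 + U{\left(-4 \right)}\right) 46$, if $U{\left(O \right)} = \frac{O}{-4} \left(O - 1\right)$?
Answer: $-2162$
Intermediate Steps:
$U{\left(O \right)} = - \frac{O \left(-1 + O\right)}{4}$ ($U{\left(O \right)} = O \left(- \frac{1}{4}\right) \left(-1 + O\right) = - \frac{O}{4} \left(-1 + O\right) = - \frac{O \left(-1 + O\right)}{4}$)
$\left(\left(-3\right) 14 + U{\left(-4 \right)}\right) 46 = \left(\left(-3\right) 14 + \frac{1}{4} \left(-4\right) \left(1 - -4\right)\right) 46 = \left(-42 + \frac{1}{4} \left(-4\right) \left(1 + 4\right)\right) 46 = \left(-42 + \frac{1}{4} \left(-4\right) 5\right) 46 = \left(-42 - 5\right) 46 = \left(-47\right) 46 = -2162$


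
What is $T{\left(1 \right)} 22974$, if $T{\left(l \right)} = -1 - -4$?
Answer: $68922$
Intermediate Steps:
$T{\left(l \right)} = 3$ ($T{\left(l \right)} = -1 + 4 = 3$)
$T{\left(1 \right)} 22974 = 3 \cdot 22974 = 68922$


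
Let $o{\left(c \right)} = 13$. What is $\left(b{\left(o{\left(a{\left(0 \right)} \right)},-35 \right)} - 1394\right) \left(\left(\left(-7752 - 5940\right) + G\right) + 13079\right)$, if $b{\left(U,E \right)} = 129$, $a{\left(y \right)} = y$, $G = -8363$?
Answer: $11354640$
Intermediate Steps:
$\left(b{\left(o{\left(a{\left(0 \right)} \right)},-35 \right)} - 1394\right) \left(\left(\left(-7752 - 5940\right) + G\right) + 13079\right) = \left(129 - 1394\right) \left(\left(\left(-7752 - 5940\right) - 8363\right) + 13079\right) = - 1265 \left(\left(-13692 - 8363\right) + 13079\right) = - 1265 \left(-22055 + 13079\right) = \left(-1265\right) \left(-8976\right) = 11354640$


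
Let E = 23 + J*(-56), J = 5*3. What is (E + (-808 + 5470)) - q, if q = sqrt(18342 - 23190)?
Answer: 3845 - 4*I*sqrt(303) ≈ 3845.0 - 69.628*I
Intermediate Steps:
J = 15
E = -817 (E = 23 + 15*(-56) = 23 - 840 = -817)
q = 4*I*sqrt(303) (q = sqrt(-4848) = 4*I*sqrt(303) ≈ 69.628*I)
(E + (-808 + 5470)) - q = (-817 + (-808 + 5470)) - 4*I*sqrt(303) = (-817 + 4662) - 4*I*sqrt(303) = 3845 - 4*I*sqrt(303)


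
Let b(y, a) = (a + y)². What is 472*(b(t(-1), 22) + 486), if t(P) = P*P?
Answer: 479080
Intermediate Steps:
t(P) = P²
472*(b(t(-1), 22) + 486) = 472*((22 + (-1)²)² + 486) = 472*((22 + 1)² + 486) = 472*(23² + 486) = 472*(529 + 486) = 472*1015 = 479080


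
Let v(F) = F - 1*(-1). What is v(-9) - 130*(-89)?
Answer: 11562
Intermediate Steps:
v(F) = 1 + F (v(F) = F + 1 = 1 + F)
v(-9) - 130*(-89) = (1 - 9) - 130*(-89) = -8 + 11570 = 11562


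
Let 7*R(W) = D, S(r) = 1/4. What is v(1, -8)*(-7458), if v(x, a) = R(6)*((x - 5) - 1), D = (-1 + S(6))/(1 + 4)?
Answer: -11187/14 ≈ -799.07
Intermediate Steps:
S(r) = ¼
D = -3/20 (D = (-1 + ¼)/(1 + 4) = -¾/5 = -¾*⅕ = -3/20 ≈ -0.15000)
R(W) = -3/140 (R(W) = (⅐)*(-3/20) = -3/140)
v(x, a) = 9/70 - 3*x/140 (v(x, a) = -3*((x - 5) - 1)/140 = -3*((-5 + x) - 1)/140 = -3*(-6 + x)/140 = 9/70 - 3*x/140)
v(1, -8)*(-7458) = (9/70 - 3/140*1)*(-7458) = (9/70 - 3/140)*(-7458) = (3/28)*(-7458) = -11187/14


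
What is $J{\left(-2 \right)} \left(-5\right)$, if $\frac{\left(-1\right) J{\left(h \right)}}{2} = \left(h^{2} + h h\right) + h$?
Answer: $60$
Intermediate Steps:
$J{\left(h \right)} = - 4 h^{2} - 2 h$ ($J{\left(h \right)} = - 2 \left(\left(h^{2} + h h\right) + h\right) = - 2 \left(\left(h^{2} + h^{2}\right) + h\right) = - 2 \left(2 h^{2} + h\right) = - 2 \left(h + 2 h^{2}\right) = - 4 h^{2} - 2 h$)
$J{\left(-2 \right)} \left(-5\right) = \left(-2\right) \left(-2\right) \left(1 + 2 \left(-2\right)\right) \left(-5\right) = \left(-2\right) \left(-2\right) \left(1 - 4\right) \left(-5\right) = \left(-2\right) \left(-2\right) \left(-3\right) \left(-5\right) = \left(-12\right) \left(-5\right) = 60$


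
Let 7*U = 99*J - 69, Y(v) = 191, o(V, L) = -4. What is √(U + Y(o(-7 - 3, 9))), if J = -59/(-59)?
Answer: √9569/7 ≈ 13.974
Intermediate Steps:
J = 1 (J = -59*(-1/59) = 1)
U = 30/7 (U = (99*1 - 69)/7 = (99 - 69)/7 = (⅐)*30 = 30/7 ≈ 4.2857)
√(U + Y(o(-7 - 3, 9))) = √(30/7 + 191) = √(1367/7) = √9569/7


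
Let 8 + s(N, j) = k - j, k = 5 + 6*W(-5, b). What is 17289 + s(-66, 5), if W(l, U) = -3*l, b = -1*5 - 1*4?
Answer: 17371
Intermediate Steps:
b = -9 (b = -5 - 4 = -9)
k = 95 (k = 5 + 6*(-3*(-5)) = 5 + 6*15 = 5 + 90 = 95)
s(N, j) = 87 - j (s(N, j) = -8 + (95 - j) = 87 - j)
17289 + s(-66, 5) = 17289 + (87 - 1*5) = 17289 + (87 - 5) = 17289 + 82 = 17371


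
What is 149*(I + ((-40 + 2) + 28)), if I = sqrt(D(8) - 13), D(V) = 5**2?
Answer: -1490 + 298*sqrt(3) ≈ -973.85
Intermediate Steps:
D(V) = 25
I = 2*sqrt(3) (I = sqrt(25 - 13) = sqrt(12) = 2*sqrt(3) ≈ 3.4641)
149*(I + ((-40 + 2) + 28)) = 149*(2*sqrt(3) + ((-40 + 2) + 28)) = 149*(2*sqrt(3) + (-38 + 28)) = 149*(2*sqrt(3) - 10) = 149*(-10 + 2*sqrt(3)) = -1490 + 298*sqrt(3)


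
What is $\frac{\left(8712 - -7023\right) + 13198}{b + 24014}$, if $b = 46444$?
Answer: $\frac{28933}{70458} \approx 0.41064$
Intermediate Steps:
$\frac{\left(8712 - -7023\right) + 13198}{b + 24014} = \frac{\left(8712 - -7023\right) + 13198}{46444 + 24014} = \frac{\left(8712 + 7023\right) + 13198}{70458} = \left(15735 + 13198\right) \frac{1}{70458} = 28933 \cdot \frac{1}{70458} = \frac{28933}{70458}$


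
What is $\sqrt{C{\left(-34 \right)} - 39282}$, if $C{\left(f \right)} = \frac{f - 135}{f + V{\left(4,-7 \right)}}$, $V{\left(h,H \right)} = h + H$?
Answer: $\frac{i \sqrt{53770805}}{37} \approx 198.19 i$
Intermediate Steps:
$V{\left(h,H \right)} = H + h$
$C{\left(f \right)} = \frac{-135 + f}{-3 + f}$ ($C{\left(f \right)} = \frac{f - 135}{f + \left(-7 + 4\right)} = \frac{-135 + f}{f - 3} = \frac{-135 + f}{-3 + f}$)
$\sqrt{C{\left(-34 \right)} - 39282} = \sqrt{\frac{-135 - 34}{-3 - 34} - 39282} = \sqrt{\frac{1}{-37} \left(-169\right) - 39282} = \sqrt{\left(- \frac{1}{37}\right) \left(-169\right) - 39282} = \sqrt{\frac{169}{37} - 39282} = \sqrt{- \frac{1453265}{37}} = \frac{i \sqrt{53770805}}{37}$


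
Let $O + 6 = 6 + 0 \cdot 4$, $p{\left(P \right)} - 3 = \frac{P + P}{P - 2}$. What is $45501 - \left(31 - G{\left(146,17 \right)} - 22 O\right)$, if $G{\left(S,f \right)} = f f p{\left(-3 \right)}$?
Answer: $\frac{233419}{5} \approx 46684.0$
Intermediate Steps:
$p{\left(P \right)} = 3 + \frac{2 P}{-2 + P}$ ($p{\left(P \right)} = 3 + \frac{P + P}{P - 2} = 3 + \frac{2 P}{-2 + P}$)
$O = 0$ ($O = -6 + \left(6 + 0 \cdot 4\right) = -6 + \left(6 + 0\right) = -6 + 6 = 0$)
$G{\left(S,f \right)} = \frac{21 f^{2}}{5}$ ($G{\left(S,f \right)} = f f \frac{-6 + 5 \left(-3\right)}{-2 - 3} = f^{2} \frac{-6 - 15}{-5} = f^{2} \left(\left(- \frac{1}{5}\right) \left(-21\right)\right) = f^{2} \cdot \frac{21}{5} = \frac{21 f^{2}}{5}$)
$45501 - \left(31 - G{\left(146,17 \right)} - 22 O\right) = 45501 - \left(31 + 0 - \frac{6069}{5}\right) = 45501 + \left(\frac{21}{5} \cdot 289 - \left(0 + 31\right)\right) = 45501 + \left(\frac{6069}{5} - 31\right) = 45501 + \frac{5914}{5} = \frac{233419}{5}$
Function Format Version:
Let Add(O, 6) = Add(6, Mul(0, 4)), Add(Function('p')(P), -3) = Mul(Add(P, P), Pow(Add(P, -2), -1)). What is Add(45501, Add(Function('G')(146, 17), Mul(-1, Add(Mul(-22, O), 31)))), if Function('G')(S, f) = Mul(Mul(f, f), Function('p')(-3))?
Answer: Rational(233419, 5) ≈ 46684.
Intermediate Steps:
Function('p')(P) = Add(3, Mul(2, P, Pow(Add(-2, P), -1))) (Function('p')(P) = Add(3, Mul(Add(P, P), Pow(Add(P, -2), -1))) = Add(3, Mul(Mul(2, P), Pow(Add(-2, P), -1))) = Add(3, Mul(2, P, Pow(Add(-2, P), -1))))
O = 0 (O = Add(-6, Add(6, Mul(0, 4))) = Add(-6, Add(6, 0)) = Add(-6, 6) = 0)
Function('G')(S, f) = Mul(Rational(21, 5), Pow(f, 2)) (Function('G')(S, f) = Mul(Mul(f, f), Mul(Pow(Add(-2, -3), -1), Add(-6, Mul(5, -3)))) = Mul(Pow(f, 2), Mul(Pow(-5, -1), Add(-6, -15))) = Mul(Pow(f, 2), Mul(Rational(-1, 5), -21)) = Mul(Pow(f, 2), Rational(21, 5)) = Mul(Rational(21, 5), Pow(f, 2)))
Add(45501, Add(Function('G')(146, 17), Mul(-1, Add(Mul(-22, O), 31)))) = Add(45501, Add(Mul(Rational(21, 5), Pow(17, 2)), Mul(-1, Add(Mul(-22, 0), 31)))) = Add(45501, Add(Mul(Rational(21, 5), 289), Mul(-1, Add(0, 31)))) = Add(45501, Add(Rational(6069, 5), Mul(-1, 31))) = Add(45501, Add(Rational(6069, 5), -31)) = Add(45501, Rational(5914, 5)) = Rational(233419, 5)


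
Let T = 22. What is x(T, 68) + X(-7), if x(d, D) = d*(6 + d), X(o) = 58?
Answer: 674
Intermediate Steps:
x(T, 68) + X(-7) = 22*(6 + 22) + 58 = 22*28 + 58 = 616 + 58 = 674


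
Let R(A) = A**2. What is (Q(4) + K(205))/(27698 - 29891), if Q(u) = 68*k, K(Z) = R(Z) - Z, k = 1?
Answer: -2464/129 ≈ -19.101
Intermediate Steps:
K(Z) = Z**2 - Z
Q(u) = 68 (Q(u) = 68*1 = 68)
(Q(4) + K(205))/(27698 - 29891) = (68 + 205*(-1 + 205))/(27698 - 29891) = (68 + 205*204)/(-2193) = (68 + 41820)*(-1/2193) = 41888*(-1/2193) = -2464/129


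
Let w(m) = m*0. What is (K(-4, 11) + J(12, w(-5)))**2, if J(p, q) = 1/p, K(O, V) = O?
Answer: 2209/144 ≈ 15.340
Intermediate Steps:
w(m) = 0
(K(-4, 11) + J(12, w(-5)))**2 = (-4 + 1/12)**2 = (-47/12)**2 = 2209/144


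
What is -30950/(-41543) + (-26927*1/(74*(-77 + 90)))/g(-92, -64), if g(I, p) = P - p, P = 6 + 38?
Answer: 2096952839/4316151528 ≈ 0.48584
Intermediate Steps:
P = 44
g(I, p) = 44 - p
-30950/(-41543) + (-26927*1/(74*(-77 + 90)))/g(-92, -64) = -30950/(-41543) + (-26927*1/(74*(-77 + 90)))/(44 - 1*(-64)) = -30950*(-1/41543) + (-26927/(74*13))/(44 + 64) = 30950/41543 - 26927/962/108 = 30950/41543 - 26927*1/962*(1/108) = 30950/41543 - 26927/962*1/108 = 30950/41543 - 26927/103896 = 2096952839/4316151528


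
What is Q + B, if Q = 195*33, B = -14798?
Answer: -8363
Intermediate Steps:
Q = 6435
Q + B = 6435 - 14798 = -8363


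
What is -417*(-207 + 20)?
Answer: 77979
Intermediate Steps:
-417*(-207 + 20) = -417*(-187) = 77979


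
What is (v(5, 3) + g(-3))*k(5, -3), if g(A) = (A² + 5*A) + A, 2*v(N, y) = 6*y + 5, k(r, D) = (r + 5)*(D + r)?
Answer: 50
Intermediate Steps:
k(r, D) = (5 + r)*(D + r)
v(N, y) = 5/2 + 3*y (v(N, y) = (6*y + 5)/2 = (5 + 6*y)/2 = 5/2 + 3*y)
g(A) = A² + 6*A
(v(5, 3) + g(-3))*k(5, -3) = ((5/2 + 3*3) - 3*(6 - 3))*(5² + 5*(-3) + 5*5 - 3*5) = ((5/2 + 9) - 3*3)*(25 - 15 + 25 - 15) = (23/2 - 9)*20 = (5/2)*20 = 50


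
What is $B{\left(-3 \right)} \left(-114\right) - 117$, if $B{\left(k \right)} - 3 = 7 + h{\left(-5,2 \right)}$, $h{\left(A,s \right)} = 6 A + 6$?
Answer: $1479$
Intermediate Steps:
$h{\left(A,s \right)} = 6 + 6 A$
$B{\left(k \right)} = -14$ ($B{\left(k \right)} = 3 + \left(7 + \left(6 + 6 \left(-5\right)\right)\right) = 3 + \left(7 + \left(6 - 30\right)\right) = 3 + \left(7 - 24\right) = 3 - 17 = -14$)
$B{\left(-3 \right)} \left(-114\right) - 117 = \left(-14\right) \left(-114\right) - 117 = 1596 - 117 = 1479$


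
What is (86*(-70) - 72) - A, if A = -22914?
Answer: 16822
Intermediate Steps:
(86*(-70) - 72) - A = (86*(-70) - 72) - 1*(-22914) = (-6020 - 72) + 22914 = -6092 + 22914 = 16822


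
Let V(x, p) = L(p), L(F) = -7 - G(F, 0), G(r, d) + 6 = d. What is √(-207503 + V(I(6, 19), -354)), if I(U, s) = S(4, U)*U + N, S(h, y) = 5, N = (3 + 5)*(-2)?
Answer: 12*I*√1441 ≈ 455.53*I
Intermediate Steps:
N = -16 (N = 8*(-2) = -16)
G(r, d) = -6 + d
I(U, s) = -16 + 5*U (I(U, s) = 5*U - 16 = -16 + 5*U)
L(F) = -1 (L(F) = -7 - (-6 + 0) = -7 - 1*(-6) = -7 + 6 = -1)
V(x, p) = -1
√(-207503 + V(I(6, 19), -354)) = √(-207503 - 1) = √(-207504) = 12*I*√1441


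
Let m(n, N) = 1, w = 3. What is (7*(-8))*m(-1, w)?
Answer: -56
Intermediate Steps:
(7*(-8))*m(-1, w) = (7*(-8))*1 = -56*1 = -56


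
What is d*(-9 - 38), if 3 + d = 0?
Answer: 141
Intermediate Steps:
d = -3 (d = -3 + 0 = -3)
d*(-9 - 38) = -3*(-9 - 38) = -3*(-47) = 141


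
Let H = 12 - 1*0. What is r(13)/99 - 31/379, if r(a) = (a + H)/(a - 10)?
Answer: 268/112563 ≈ 0.0023809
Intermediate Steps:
H = 12 (H = 12 + 0 = 12)
r(a) = (12 + a)/(-10 + a) (r(a) = (a + 12)/(a - 10) = (12 + a)/(-10 + a))
r(13)/99 - 31/379 = ((12 + 13)/(-10 + 13))/99 - 31/379 = (25/3)*(1/99) - 31*1/379 = ((⅓)*25)*(1/99) - 31/379 = (25/3)*(1/99) - 31/379 = 25/297 - 31/379 = 268/112563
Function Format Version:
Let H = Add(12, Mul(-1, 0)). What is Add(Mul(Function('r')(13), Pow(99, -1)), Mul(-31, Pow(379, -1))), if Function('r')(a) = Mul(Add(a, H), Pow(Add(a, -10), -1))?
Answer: Rational(268, 112563) ≈ 0.0023809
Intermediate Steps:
H = 12 (H = Add(12, 0) = 12)
Function('r')(a) = Mul(Pow(Add(-10, a), -1), Add(12, a)) (Function('r')(a) = Mul(Add(a, 12), Pow(Add(a, -10), -1)) = Mul(Add(12, a), Pow(Add(-10, a), -1)) = Mul(Pow(Add(-10, a), -1), Add(12, a)))
Add(Mul(Function('r')(13), Pow(99, -1)), Mul(-31, Pow(379, -1))) = Add(Mul(Mul(Pow(Add(-10, 13), -1), Add(12, 13)), Pow(99, -1)), Mul(-31, Pow(379, -1))) = Add(Mul(Mul(Pow(3, -1), 25), Rational(1, 99)), Mul(-31, Rational(1, 379))) = Add(Mul(Mul(Rational(1, 3), 25), Rational(1, 99)), Rational(-31, 379)) = Add(Mul(Rational(25, 3), Rational(1, 99)), Rational(-31, 379)) = Add(Rational(25, 297), Rational(-31, 379)) = Rational(268, 112563)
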